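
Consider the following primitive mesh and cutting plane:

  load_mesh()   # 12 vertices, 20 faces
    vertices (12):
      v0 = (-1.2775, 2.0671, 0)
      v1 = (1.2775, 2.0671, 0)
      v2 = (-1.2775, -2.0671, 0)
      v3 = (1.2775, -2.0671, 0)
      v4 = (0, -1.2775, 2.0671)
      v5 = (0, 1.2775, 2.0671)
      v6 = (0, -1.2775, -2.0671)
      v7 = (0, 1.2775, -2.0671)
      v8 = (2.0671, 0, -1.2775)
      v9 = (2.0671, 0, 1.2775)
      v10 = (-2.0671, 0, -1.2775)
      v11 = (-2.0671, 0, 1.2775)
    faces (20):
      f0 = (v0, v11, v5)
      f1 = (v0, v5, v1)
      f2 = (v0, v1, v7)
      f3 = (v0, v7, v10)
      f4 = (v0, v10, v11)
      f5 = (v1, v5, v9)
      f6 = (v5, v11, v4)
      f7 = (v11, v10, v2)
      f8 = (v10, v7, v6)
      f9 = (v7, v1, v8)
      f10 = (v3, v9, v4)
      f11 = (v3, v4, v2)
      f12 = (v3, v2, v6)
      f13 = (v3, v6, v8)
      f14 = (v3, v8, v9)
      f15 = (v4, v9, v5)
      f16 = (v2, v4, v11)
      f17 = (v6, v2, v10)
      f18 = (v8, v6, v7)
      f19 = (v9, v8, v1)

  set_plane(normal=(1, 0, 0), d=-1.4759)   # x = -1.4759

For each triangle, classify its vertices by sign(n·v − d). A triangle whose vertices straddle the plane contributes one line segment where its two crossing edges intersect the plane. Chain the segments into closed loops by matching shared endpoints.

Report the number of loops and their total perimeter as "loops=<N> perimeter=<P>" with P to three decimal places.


loops=1 perimeter=9.434

Straddling triangles (8 of 20):
  (v0,v11,v5) [+-+] → (-1.4759, 1.54771, 0.320993)–(-1.4759, 0.365371, 1.50333)  len=1.6721
  (v0,v7,v10) [++-] → (-1.4759, 0.365371, -1.50333)–(-1.4759, 1.54771, -0.320993)  len=1.6721
  (v0,v10,v11) [+--] → (-1.4759, 1.54771, -0.320993)–(-1.4759, 1.54771, 0.320993)  len=0.6420
  (v5,v11,v4) [+-+] → (-1.4759, 0.365371, 1.50333)–(-1.4759, -0.365371, 1.50333)  len=0.7307
  (v11,v10,v2) [--+] → (-1.4759, -1.54771, -0.320993)–(-1.4759, -1.54771, 0.320993)  len=0.6420
  (v10,v7,v6) [-++] → (-1.4759, 0.365371, -1.50333)–(-1.4759, -0.365371, -1.50333)  len=0.7307
  (v2,v4,v11) [++-] → (-1.4759, -0.365371, 1.50333)–(-1.4759, -1.54771, 0.320993)  len=1.6721
  (v6,v2,v10) [++-] → (-1.4759, -1.54771, -0.320993)–(-1.4759, -0.365371, -1.50333)  len=1.6721

Chained into 1 loop(s):
  loop 1: 8 segments, perimeter = 9.4338
Total perimeter = 9.434


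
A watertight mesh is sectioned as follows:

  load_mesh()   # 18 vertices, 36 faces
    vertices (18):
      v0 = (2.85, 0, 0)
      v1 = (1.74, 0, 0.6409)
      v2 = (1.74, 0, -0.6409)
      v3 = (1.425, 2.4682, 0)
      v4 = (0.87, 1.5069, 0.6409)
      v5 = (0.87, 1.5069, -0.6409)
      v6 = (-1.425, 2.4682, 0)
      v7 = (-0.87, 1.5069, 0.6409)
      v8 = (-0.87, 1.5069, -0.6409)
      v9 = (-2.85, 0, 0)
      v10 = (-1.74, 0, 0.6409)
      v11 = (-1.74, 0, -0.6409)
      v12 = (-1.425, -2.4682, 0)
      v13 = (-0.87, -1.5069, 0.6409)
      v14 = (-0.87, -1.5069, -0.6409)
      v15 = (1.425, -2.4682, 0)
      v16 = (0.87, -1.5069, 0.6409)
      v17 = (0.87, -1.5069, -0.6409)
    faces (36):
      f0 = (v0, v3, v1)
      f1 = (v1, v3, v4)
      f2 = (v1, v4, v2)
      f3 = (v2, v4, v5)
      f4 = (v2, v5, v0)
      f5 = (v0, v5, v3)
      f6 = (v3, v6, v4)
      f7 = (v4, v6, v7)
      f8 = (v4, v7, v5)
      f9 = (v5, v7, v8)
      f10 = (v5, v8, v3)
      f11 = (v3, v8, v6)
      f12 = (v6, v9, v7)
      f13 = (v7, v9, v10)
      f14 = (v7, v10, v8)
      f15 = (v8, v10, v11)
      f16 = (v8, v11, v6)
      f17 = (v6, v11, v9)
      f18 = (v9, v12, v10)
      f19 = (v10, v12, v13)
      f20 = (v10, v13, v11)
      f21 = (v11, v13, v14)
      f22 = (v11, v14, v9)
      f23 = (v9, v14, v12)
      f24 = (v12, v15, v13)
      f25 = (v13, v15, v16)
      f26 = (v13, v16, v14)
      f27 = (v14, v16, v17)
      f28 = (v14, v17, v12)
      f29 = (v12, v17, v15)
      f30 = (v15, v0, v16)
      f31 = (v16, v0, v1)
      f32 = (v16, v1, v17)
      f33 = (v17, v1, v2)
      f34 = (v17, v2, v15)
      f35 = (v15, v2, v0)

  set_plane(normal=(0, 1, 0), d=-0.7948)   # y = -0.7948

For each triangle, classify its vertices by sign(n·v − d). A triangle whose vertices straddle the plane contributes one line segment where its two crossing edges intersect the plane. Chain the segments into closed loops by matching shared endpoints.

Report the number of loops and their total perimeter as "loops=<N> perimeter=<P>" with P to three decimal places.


loops=2 perimeter=7.691

Straddling triangles (12 of 36):
  (v9,v12,v10) [+-+] → (-2.39113, -0.7948, 0)–(-1.63856, -0.7948, 0.43452)  len=0.8690
  (v10,v12,v13) [+--] → (-1.63856, -0.7948, 0.43452)–(-1.28113, -0.7948, 0.6409)  len=0.4127
  (v10,v13,v11) [+-+] → (-1.28113, -0.7948, 0.6409)–(-1.28113, -0.7948, 0.0351732)  len=0.6057
  (v11,v13,v14) [+--] → (-1.28113, -0.7948, 0.0351732)–(-1.28113, -0.7948, -0.6409)  len=0.6761
  (v11,v14,v9) [+-+] → (-1.28113, -0.7948, -0.6409)–(-1.80567, -0.7948, -0.338037)  len=0.6057
  (v9,v14,v12) [+--] → (-1.80567, -0.7948, -0.338037)–(-2.39113, -0.7948, 0)  len=0.6760
  (v15,v0,v16) [-+-] → (2.39113, -0.7948, 0)–(1.80567, -0.7948, 0.338037)  len=0.6760
  (v16,v0,v1) [-++] → (1.80567, -0.7948, 0.338037)–(1.28113, -0.7948, 0.6409)  len=0.6057
  (v16,v1,v17) [-+-] → (1.28113, -0.7948, 0.6409)–(1.28113, -0.7948, -0.0351732)  len=0.6761
  (v17,v1,v2) [-++] → (1.28113, -0.7948, -0.0351732)–(1.28113, -0.7948, -0.6409)  len=0.6057
  (v17,v2,v15) [-+-] → (1.28113, -0.7948, -0.6409)–(1.63856, -0.7948, -0.43452)  len=0.4127
  (v15,v2,v0) [-++] → (1.63856, -0.7948, -0.43452)–(2.39113, -0.7948, 0)  len=0.8690

Chained into 2 loop(s):
  loop 1: 6 segments, perimeter = 3.8453
  loop 2: 6 segments, perimeter = 3.8453
Total perimeter = 7.691


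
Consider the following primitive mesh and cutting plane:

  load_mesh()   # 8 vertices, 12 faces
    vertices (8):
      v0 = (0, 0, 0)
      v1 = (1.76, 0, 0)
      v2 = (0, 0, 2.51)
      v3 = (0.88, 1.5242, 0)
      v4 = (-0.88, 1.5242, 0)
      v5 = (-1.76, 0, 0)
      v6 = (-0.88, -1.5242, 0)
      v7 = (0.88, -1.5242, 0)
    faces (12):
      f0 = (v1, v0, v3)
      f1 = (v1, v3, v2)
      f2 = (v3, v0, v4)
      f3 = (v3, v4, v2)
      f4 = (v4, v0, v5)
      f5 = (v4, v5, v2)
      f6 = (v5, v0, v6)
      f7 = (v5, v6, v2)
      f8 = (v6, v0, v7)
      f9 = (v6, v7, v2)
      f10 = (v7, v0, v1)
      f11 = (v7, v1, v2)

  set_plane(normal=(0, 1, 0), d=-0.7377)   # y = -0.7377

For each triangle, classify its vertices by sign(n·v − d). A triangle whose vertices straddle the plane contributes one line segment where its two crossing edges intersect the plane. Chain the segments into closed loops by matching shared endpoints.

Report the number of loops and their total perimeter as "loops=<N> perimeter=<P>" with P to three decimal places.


loops=1 perimeter=6.684

Straddling triangles (6 of 12):
  (v5,v0,v6) [++-] → (-0.425913, -0.7377, 0)–(-1.33409, -0.7377, 0)  len=0.9082
  (v5,v6,v2) [+-+] → (-1.33409, -0.7377, 0)–(-0.425913, -0.7377, 1.29518)  len=1.5819
  (v6,v0,v7) [-+-] → (-0.425913, -0.7377, 0)–(0.425913, -0.7377, 0)  len=0.8518
  (v6,v7,v2) [--+] → (0.425913, -0.7377, 1.29518)–(-0.425913, -0.7377, 1.29518)  len=0.8518
  (v7,v0,v1) [-++] → (0.425913, -0.7377, 0)–(1.33409, -0.7377, 0)  len=0.9082
  (v7,v1,v2) [-++] → (1.33409, -0.7377, 0)–(0.425913, -0.7377, 1.29518)  len=1.5819

Chained into 1 loop(s):
  loop 1: 6 segments, perimeter = 6.6837
Total perimeter = 6.684


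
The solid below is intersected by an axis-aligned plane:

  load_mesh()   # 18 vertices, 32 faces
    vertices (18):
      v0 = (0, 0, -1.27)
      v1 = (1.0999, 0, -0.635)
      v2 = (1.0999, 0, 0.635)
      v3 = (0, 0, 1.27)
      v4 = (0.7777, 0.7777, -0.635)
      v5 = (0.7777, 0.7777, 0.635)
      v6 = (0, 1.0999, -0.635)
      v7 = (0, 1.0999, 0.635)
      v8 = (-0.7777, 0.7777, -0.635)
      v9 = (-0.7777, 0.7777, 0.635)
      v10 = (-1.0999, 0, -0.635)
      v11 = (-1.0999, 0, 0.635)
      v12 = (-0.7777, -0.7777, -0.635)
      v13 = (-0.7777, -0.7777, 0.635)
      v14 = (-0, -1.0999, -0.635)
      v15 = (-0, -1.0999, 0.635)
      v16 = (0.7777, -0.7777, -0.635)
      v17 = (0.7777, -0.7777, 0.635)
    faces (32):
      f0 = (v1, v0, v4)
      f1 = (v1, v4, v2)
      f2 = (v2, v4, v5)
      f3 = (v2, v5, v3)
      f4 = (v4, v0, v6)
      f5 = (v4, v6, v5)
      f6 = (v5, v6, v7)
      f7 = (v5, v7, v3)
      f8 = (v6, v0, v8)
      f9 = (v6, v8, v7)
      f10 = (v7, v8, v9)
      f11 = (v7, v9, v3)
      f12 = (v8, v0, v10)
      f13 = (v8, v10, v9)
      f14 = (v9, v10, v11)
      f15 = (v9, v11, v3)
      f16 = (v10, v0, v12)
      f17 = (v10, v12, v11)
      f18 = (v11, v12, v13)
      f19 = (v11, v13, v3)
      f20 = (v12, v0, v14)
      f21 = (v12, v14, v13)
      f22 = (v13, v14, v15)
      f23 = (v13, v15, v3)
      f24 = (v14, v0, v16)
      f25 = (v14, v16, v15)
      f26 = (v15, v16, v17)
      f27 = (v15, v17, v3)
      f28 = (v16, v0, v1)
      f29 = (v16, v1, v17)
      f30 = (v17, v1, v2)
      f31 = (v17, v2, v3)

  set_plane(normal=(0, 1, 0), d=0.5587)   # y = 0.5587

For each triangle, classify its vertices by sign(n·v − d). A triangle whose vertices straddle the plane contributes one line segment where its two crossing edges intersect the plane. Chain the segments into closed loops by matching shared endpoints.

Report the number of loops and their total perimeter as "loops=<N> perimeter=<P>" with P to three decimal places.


Straddling triangles (12 of 32):
  (v1,v0,v4) [--+] → (0.5587, 0.5587, -0.813816)–(0.868431, 0.5587, -0.635)  len=0.3576
  (v1,v4,v2) [-+-] → (0.868431, 0.5587, -0.635)–(0.868431, 0.5587, -0.277369)  len=0.3576
  (v2,v4,v5) [-++] → (0.868431, 0.5587, -0.277369)–(0.868431, 0.5587, 0.635)  len=0.9124
  (v2,v5,v3) [-+-] → (0.868431, 0.5587, 0.635)–(0.5587, 0.5587, 0.813816)  len=0.3576
  (v4,v0,v6) [+-+] → (0.5587, 0.5587, -0.813816)–(0, 0.5587, -0.947448)  len=0.5745
  (v5,v7,v3) [++-] → (0, 0.5587, 0.947448)–(0.5587, 0.5587, 0.813816)  len=0.5745
  (v6,v0,v8) [+-+] → (0, 0.5587, -0.947448)–(-0.5587, 0.5587, -0.813816)  len=0.5745
  (v7,v9,v3) [++-] → (-0.5587, 0.5587, 0.813816)–(0, 0.5587, 0.947448)  len=0.5745
  (v8,v0,v10) [+--] → (-0.5587, 0.5587, -0.813816)–(-0.868431, 0.5587, -0.635)  len=0.3576
  (v8,v10,v9) [+-+] → (-0.868431, 0.5587, -0.635)–(-0.868431, 0.5587, 0.277369)  len=0.9124
  (v9,v10,v11) [+--] → (-0.868431, 0.5587, 0.277369)–(-0.868431, 0.5587, 0.635)  len=0.3576
  (v9,v11,v3) [+--] → (-0.868431, 0.5587, 0.635)–(-0.5587, 0.5587, 0.813816)  len=0.3576

Chained into 1 loop(s):
  loop 1: 12 segments, perimeter = 6.2684
Total perimeter = 6.268

loops=1 perimeter=6.268


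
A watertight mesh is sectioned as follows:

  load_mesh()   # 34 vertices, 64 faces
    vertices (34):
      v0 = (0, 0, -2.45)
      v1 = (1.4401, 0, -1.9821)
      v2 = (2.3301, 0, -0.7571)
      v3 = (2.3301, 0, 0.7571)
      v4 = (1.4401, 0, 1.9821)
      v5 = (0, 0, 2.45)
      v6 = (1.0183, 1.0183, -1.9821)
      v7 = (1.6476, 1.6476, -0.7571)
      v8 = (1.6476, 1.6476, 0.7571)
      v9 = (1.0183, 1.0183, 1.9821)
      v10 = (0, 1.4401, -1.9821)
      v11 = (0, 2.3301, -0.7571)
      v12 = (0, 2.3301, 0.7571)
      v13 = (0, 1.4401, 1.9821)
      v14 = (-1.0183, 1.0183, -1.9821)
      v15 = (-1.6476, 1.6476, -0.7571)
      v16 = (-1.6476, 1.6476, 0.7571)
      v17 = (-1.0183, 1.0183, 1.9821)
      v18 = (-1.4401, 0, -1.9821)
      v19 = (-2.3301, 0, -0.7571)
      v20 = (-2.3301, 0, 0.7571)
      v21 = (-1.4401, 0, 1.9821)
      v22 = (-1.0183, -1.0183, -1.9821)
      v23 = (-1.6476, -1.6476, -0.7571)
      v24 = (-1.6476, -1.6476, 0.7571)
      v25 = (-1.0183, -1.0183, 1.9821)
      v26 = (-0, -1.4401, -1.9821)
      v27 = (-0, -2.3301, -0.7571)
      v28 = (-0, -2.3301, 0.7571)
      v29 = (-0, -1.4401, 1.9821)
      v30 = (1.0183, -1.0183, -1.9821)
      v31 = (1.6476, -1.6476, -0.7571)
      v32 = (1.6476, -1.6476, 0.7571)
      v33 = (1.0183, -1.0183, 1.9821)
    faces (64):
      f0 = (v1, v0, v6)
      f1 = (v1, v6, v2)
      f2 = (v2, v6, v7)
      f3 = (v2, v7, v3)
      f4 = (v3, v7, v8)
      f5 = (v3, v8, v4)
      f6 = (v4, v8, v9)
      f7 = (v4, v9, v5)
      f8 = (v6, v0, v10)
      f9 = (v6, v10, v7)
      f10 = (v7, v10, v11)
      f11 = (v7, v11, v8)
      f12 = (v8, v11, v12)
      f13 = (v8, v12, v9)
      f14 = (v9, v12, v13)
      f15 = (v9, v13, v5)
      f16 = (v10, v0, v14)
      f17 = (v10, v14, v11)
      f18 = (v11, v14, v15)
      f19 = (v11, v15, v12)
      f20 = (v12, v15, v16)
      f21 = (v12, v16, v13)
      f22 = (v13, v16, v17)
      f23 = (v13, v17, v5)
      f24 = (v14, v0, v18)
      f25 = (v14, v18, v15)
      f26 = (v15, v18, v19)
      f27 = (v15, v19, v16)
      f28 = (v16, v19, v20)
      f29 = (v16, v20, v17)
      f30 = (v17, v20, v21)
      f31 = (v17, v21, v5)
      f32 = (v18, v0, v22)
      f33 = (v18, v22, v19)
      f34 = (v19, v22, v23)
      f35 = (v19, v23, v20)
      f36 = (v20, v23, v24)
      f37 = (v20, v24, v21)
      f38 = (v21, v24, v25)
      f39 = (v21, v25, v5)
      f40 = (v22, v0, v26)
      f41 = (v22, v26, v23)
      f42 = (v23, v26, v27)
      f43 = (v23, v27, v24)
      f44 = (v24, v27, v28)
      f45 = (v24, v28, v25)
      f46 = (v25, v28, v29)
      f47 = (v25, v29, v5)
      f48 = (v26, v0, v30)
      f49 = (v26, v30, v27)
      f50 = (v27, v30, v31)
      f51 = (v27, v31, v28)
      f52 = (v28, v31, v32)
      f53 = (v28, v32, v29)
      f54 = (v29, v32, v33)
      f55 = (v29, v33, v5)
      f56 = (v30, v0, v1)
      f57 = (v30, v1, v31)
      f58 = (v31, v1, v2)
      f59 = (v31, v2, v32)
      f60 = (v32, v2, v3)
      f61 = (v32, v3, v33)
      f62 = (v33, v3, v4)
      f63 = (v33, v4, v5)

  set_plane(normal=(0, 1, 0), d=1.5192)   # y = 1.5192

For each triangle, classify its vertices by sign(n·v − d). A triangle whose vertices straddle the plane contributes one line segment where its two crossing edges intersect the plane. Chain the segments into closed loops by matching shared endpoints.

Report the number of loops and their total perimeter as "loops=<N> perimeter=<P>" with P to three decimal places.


Straddling triangles (18 of 64):
  (v2,v6,v7) [--+] → (1.5192, 1.5192, -1.00704)–(1.70079, 1.5192, -0.7571)  len=0.3089
  (v2,v7,v3) [-+-] → (1.70079, 1.5192, -0.7571)–(1.70079, 1.5192, -0.639096)  len=0.1180
  (v3,v7,v8) [-++] → (1.70079, 1.5192, -0.639096)–(1.70079, 1.5192, 0.7571)  len=1.3962
  (v3,v8,v4) [-+-] → (1.70079, 1.5192, 0.7571)–(1.63143, 1.5192, 0.852566)  len=0.1180
  (v4,v8,v9) [-+-] → (1.63143, 1.5192, 0.852566)–(1.5192, 1.5192, 1.00704)  len=0.1909
  (v6,v10,v7) [--+] → (0.628073, 1.5192, -1.51512)–(1.5192, 1.5192, -1.00704)  len=1.0258
  (v7,v10,v11) [+-+] → (0.628073, 1.5192, -1.51512)–(0, 1.5192, -1.87323)  len=0.7230
  (v8,v12,v9) [++-] → (0.629471, 1.5192, 1.51434)–(1.5192, 1.5192, 1.00704)  len=1.0242
  (v9,v12,v13) [-+-] → (0.629471, 1.5192, 1.51434)–(0, 1.5192, 1.87323)  len=0.7246
  (v10,v14,v11) [--+] → (-0.629471, 1.5192, -1.51434)–(0, 1.5192, -1.87323)  len=0.7246
  (v11,v14,v15) [+-+] → (-0.629471, 1.5192, -1.51434)–(-1.5192, 1.5192, -1.00704)  len=1.0242
  (v12,v16,v13) [++-] → (-0.628073, 1.5192, 1.51512)–(0, 1.5192, 1.87323)  len=0.7230
  (v13,v16,v17) [-+-] → (-0.628073, 1.5192, 1.51512)–(-1.5192, 1.5192, 1.00704)  len=1.0258
  (v14,v18,v15) [--+] → (-1.63143, 1.5192, -0.852566)–(-1.5192, 1.5192, -1.00704)  len=0.1909
  (v15,v18,v19) [+--] → (-1.63143, 1.5192, -0.852566)–(-1.70079, 1.5192, -0.7571)  len=0.1180
  (v15,v19,v16) [+-+] → (-1.70079, 1.5192, -0.7571)–(-1.70079, 1.5192, 0.639096)  len=1.3962
  (v16,v19,v20) [+--] → (-1.70079, 1.5192, 0.639096)–(-1.70079, 1.5192, 0.7571)  len=0.1180
  (v16,v20,v17) [+--] → (-1.70079, 1.5192, 0.7571)–(-1.5192, 1.5192, 1.00704)  len=0.3089

Chained into 1 loop(s):
  loop 1: 18 segments, perimeter = 11.2593
Total perimeter = 11.259

loops=1 perimeter=11.259


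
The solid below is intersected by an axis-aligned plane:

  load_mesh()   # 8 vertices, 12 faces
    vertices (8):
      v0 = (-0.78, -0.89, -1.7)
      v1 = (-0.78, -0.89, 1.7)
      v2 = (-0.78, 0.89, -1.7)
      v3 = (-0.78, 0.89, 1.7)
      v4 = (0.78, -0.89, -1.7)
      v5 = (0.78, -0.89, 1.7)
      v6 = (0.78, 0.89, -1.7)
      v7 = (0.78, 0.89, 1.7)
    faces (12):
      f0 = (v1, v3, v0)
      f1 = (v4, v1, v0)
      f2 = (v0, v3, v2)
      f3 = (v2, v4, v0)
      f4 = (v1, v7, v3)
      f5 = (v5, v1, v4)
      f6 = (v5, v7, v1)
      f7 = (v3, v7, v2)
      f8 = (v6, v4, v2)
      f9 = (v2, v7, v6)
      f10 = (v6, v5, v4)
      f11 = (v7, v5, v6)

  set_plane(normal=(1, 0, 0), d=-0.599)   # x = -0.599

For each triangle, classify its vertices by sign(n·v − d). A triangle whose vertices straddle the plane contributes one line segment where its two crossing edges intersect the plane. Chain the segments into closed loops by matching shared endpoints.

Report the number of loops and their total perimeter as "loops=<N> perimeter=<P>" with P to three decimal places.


Straddling triangles (8 of 12):
  (v4,v1,v0) [+--] → (-0.599, -0.89, 1.30551)–(-0.599, -0.89, -1.7)  len=3.0055
  (v2,v4,v0) [-+-] → (-0.599, 0.683474, -1.7)–(-0.599, -0.89, -1.7)  len=1.5735
  (v1,v7,v3) [-+-] → (-0.599, -0.683474, 1.7)–(-0.599, 0.89, 1.7)  len=1.5735
  (v5,v1,v4) [+-+] → (-0.599, -0.89, 1.7)–(-0.599, -0.89, 1.30551)  len=0.3945
  (v5,v7,v1) [++-] → (-0.599, -0.683474, 1.7)–(-0.599, -0.89, 1.7)  len=0.2065
  (v3,v7,v2) [-+-] → (-0.599, 0.89, 1.7)–(-0.599, 0.89, -1.30551)  len=3.0055
  (v6,v4,v2) [++-] → (-0.599, 0.683474, -1.7)–(-0.599, 0.89, -1.7)  len=0.2065
  (v2,v7,v6) [-++] → (-0.599, 0.89, -1.30551)–(-0.599, 0.89, -1.7)  len=0.3945

Chained into 1 loop(s):
  loop 1: 8 segments, perimeter = 10.3600
Total perimeter = 10.360

loops=1 perimeter=10.360


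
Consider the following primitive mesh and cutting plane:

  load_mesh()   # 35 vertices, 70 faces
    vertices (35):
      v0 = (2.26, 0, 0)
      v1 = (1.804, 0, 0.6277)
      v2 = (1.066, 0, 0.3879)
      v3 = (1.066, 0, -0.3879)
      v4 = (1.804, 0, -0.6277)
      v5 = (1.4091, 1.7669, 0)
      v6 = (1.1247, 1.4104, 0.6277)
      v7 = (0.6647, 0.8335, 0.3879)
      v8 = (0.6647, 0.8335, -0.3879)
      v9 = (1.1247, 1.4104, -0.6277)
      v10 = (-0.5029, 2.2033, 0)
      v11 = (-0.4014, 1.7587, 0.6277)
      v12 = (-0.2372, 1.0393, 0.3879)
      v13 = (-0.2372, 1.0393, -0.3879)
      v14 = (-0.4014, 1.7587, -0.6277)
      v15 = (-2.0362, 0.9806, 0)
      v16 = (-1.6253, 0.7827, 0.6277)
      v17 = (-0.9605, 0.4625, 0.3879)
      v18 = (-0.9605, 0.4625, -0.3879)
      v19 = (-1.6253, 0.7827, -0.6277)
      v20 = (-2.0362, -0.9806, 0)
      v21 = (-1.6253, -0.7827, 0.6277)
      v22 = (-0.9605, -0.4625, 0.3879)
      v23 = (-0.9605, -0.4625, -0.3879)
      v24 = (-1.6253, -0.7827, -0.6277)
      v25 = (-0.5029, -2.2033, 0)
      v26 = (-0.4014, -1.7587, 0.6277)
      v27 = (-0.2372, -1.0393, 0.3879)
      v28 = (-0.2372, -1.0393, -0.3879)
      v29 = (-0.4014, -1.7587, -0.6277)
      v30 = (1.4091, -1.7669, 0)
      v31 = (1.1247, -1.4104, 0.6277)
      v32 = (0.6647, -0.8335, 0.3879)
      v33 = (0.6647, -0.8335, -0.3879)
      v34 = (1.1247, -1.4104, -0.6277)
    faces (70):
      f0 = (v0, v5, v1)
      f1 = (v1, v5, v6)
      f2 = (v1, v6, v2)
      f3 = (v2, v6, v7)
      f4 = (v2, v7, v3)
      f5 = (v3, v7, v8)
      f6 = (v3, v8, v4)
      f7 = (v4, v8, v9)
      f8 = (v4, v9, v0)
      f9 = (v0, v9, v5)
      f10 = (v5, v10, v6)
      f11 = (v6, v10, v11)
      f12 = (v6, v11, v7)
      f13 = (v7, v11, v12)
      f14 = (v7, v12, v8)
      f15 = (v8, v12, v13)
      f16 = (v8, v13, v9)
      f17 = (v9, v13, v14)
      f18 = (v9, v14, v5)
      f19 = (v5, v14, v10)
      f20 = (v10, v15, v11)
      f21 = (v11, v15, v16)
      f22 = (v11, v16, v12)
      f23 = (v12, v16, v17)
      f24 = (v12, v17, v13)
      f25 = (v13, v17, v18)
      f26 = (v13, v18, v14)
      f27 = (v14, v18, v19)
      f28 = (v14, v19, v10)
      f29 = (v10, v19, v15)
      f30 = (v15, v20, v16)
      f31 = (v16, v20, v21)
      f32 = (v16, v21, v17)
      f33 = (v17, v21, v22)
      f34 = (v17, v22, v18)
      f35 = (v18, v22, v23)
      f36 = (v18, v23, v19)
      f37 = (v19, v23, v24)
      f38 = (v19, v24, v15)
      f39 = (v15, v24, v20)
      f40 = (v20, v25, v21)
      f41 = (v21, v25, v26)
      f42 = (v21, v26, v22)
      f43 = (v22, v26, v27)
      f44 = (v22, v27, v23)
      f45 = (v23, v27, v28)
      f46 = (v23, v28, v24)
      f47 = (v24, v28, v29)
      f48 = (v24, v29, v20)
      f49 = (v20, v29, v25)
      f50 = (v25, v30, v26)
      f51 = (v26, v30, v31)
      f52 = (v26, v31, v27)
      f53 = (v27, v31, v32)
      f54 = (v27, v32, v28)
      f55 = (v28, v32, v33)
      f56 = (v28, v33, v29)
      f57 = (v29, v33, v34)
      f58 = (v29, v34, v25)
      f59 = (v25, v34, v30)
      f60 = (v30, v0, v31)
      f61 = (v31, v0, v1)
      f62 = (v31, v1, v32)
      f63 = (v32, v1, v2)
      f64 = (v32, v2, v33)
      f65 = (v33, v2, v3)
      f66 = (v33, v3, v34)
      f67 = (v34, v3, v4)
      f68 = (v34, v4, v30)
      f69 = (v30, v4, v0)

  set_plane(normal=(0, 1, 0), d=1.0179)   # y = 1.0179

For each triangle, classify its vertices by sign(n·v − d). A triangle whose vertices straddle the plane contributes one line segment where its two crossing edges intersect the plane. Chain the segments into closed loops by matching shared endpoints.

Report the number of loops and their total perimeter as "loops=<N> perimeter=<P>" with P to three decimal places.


Straddling triangles (22 of 70):
  (v0,v5,v1) [-+-] → (1.7698, 1.0179, 0)–(1.5765, 1.0179, 0.266086)  len=0.3289
  (v1,v5,v6) [-++] → (1.5765, 1.0179, 0.266086)–(1.31374, 1.0179, 0.6277)  len=0.4470
  (v1,v6,v2) [-+-] → (1.31374, 1.0179, 0.6277)–(1.10836, 1.0179, 0.560966)  len=0.2159
  (v2,v6,v7) [-+-] → (1.10836, 1.0179, 0.560966)–(0.811734, 1.0179, 0.46455)  len=0.3119
  (v4,v8,v9) [--+] → (0.811734, 1.0179, -0.46455)–(1.31374, 1.0179, -0.6277)  len=0.5279
  (v4,v9,v0) [-+-] → (1.31374, 1.0179, -0.6277)–(1.44064, 1.0179, -0.453017)  len=0.2159
  (v0,v9,v5) [-++] → (1.44064, 1.0179, -0.453017)–(1.7698, 1.0179, 0)  len=0.5600
  (v6,v11,v7) [++-] → (0.452217, 1.0179, 0.435694)–(0.811734, 1.0179, 0.46455)  len=0.3607
  (v7,v11,v12) [-++] → (0.452217, 1.0179, 0.435694)–(-0.143416, 1.0179, 0.3879)  len=0.5975
  (v7,v12,v8) [-+-] → (-0.143416, 1.0179, 0.3879)–(-0.143416, 1.0179, 0.307229)  len=0.0807
  (v8,v12,v13) [-++] → (-0.143416, 1.0179, 0.307229)–(-0.143416, 1.0179, -0.3879)  len=0.6951
  (v8,v13,v9) [-++] → (-0.143416, 1.0179, -0.3879)–(0.811734, 1.0179, -0.46455)  len=0.9582
  (v10,v15,v11) [+-+] → (-1.98942, 1.0179, 0)–(-1.95783, 1.0179, 0.0300902)  len=0.0436
  (v11,v15,v16) [+--] → (-1.95783, 1.0179, 0.0300902)–(-1.33036, 1.0179, 0.6277)  len=0.8665
  (v11,v16,v12) [+-+] → (-1.33036, 1.0179, 0.6277)–(-0.352965, 1.0179, 0.407899)  len=1.0018
  (v12,v16,v17) [+--] → (-0.352965, 1.0179, 0.407899)–(-0.264035, 1.0179, 0.3879)  len=0.0912
  (v12,v17,v13) [+-+] → (-0.264035, 1.0179, 0.3879)–(-0.264035, 1.0179, -0.359117)  len=0.7470
  (v13,v17,v18) [+--] → (-0.264035, 1.0179, -0.359117)–(-0.264035, 1.0179, -0.3879)  len=0.0288
  (v13,v18,v14) [+-+] → (-0.264035, 1.0179, -0.3879)–(-0.720935, 1.0179, -0.49065)  len=0.4683
  (v14,v18,v19) [+--] → (-0.720935, 1.0179, -0.49065)–(-1.33036, 1.0179, -0.6277)  len=0.6246
  (v14,v19,v10) [+-+] → (-1.33036, 1.0179, -0.6277)–(-1.43947, 1.0179, -0.523776)  len=0.1507
  (v10,v19,v15) [+--] → (-1.43947, 1.0179, -0.523776)–(-1.98942, 1.0179, 0)  len=0.7595

Chained into 2 loop(s):
  loop 1: 12 segments, perimeter = 5.2997
  loop 2: 10 segments, perimeter = 4.7820
Total perimeter = 10.082

loops=2 perimeter=10.082


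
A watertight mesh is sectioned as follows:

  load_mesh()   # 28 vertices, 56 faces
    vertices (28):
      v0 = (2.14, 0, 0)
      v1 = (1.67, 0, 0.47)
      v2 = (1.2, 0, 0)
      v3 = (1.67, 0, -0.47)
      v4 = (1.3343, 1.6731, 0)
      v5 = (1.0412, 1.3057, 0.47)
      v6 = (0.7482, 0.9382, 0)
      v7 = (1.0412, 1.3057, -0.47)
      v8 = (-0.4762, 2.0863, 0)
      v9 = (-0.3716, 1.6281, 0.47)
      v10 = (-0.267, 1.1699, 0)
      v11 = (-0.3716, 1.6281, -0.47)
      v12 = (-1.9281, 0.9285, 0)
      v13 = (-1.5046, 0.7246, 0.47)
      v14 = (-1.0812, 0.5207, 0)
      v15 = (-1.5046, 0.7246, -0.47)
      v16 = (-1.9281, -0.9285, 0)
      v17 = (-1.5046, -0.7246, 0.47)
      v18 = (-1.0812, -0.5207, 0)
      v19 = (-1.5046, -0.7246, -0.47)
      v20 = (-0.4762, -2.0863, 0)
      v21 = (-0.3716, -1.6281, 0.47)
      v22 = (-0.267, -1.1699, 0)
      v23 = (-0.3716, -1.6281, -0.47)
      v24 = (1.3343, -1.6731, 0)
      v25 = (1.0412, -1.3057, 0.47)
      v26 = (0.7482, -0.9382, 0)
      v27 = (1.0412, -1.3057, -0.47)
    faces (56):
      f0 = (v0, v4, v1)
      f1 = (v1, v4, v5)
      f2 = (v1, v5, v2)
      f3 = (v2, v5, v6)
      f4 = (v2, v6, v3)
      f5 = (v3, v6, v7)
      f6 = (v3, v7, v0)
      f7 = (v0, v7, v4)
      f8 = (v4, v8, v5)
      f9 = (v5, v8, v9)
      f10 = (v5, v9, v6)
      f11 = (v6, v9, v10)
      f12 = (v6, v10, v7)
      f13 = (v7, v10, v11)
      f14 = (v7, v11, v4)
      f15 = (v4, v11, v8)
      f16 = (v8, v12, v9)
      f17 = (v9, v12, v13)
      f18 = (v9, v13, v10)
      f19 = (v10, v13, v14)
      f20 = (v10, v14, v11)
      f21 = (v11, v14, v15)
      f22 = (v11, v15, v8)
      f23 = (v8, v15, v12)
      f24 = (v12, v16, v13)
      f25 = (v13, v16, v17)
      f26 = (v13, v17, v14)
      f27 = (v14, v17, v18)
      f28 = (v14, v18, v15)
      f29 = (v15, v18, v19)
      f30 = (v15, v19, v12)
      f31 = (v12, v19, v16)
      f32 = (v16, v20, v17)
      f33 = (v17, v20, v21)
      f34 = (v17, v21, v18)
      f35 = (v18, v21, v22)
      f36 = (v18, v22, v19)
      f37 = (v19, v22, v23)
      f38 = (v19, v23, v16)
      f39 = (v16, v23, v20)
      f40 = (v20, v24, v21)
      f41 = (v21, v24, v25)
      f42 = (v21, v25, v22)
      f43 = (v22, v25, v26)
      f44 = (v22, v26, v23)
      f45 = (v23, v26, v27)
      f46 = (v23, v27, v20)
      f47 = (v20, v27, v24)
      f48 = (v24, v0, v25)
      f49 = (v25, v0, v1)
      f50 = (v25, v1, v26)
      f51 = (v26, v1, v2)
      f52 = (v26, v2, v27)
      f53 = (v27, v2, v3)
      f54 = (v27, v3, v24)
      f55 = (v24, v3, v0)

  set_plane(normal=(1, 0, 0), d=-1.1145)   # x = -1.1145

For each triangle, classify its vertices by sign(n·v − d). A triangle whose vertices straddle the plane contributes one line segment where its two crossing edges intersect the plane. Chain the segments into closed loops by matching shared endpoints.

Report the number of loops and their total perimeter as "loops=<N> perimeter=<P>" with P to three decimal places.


loops=1 perimeter=7.658

Straddling triangles (18 of 56):
  (v8,v12,v9) [+-+] → (-1.1145, 1.5773, 0)–(-1.1145, 1.29419, 0.245674)  len=0.3748
  (v9,v12,v13) [+--] → (-1.1145, 1.29419, 0.245674)–(-1.1145, 1.03568, 0.47)  len=0.3423
  (v9,v13,v10) [+-+] → (-1.1145, 1.03568, 0.47)–(-1.1145, 0.864962, 0.321853)  len=0.2260
  (v10,v13,v14) [+-+] → (-1.1145, 0.864962, 0.321853)–(-1.1145, 0.536737, 0.036965)  len=0.4346
  (v11,v14,v15) [++-] → (-1.1145, 0.536737, -0.036965)–(-1.1145, 1.03568, -0.47)  len=0.6607
  (v11,v15,v8) [+-+] → (-1.1145, 1.03568, -0.47)–(-1.1145, 1.24113, -0.291716)  len=0.2720
  (v8,v15,v12) [+--] → (-1.1145, 1.24113, -0.291716)–(-1.1145, 1.5773, 0)  len=0.4451
  (v13,v17,v14) [--+] → (-1.1145, 0.422758, 0.036965)–(-1.1145, 0.536737, 0.036965)  len=0.1140
  (v14,v17,v18) [+-+] → (-1.1145, 0.422758, 0.036965)–(-1.1145, -0.536737, 0.036965)  len=0.9595
  (v14,v18,v15) [++-] → (-1.1145, -0.422758, -0.036965)–(-1.1145, 0.536737, -0.036965)  len=0.9595
  (v15,v18,v19) [-+-] → (-1.1145, -0.422758, -0.036965)–(-1.1145, -0.536737, -0.036965)  len=0.1140
  (v16,v20,v17) [-+-] → (-1.1145, -1.5773, 0)–(-1.1145, -1.24113, 0.291716)  len=0.4451
  (v17,v20,v21) [-++] → (-1.1145, -1.24113, 0.291716)–(-1.1145, -1.03568, 0.47)  len=0.2720
  (v17,v21,v18) [-++] → (-1.1145, -1.03568, 0.47)–(-1.1145, -0.536737, 0.036965)  len=0.6607
  (v18,v22,v19) [++-] → (-1.1145, -0.864962, -0.321853)–(-1.1145, -0.536737, -0.036965)  len=0.4346
  (v19,v22,v23) [-++] → (-1.1145, -0.864962, -0.321853)–(-1.1145, -1.03568, -0.47)  len=0.2260
  (v19,v23,v16) [-+-] → (-1.1145, -1.03568, -0.47)–(-1.1145, -1.29419, -0.245674)  len=0.3423
  (v16,v23,v20) [-++] → (-1.1145, -1.29419, -0.245674)–(-1.1145, -1.5773, 0)  len=0.3748

Chained into 1 loop(s):
  loop 1: 18 segments, perimeter = 7.6580
Total perimeter = 7.658


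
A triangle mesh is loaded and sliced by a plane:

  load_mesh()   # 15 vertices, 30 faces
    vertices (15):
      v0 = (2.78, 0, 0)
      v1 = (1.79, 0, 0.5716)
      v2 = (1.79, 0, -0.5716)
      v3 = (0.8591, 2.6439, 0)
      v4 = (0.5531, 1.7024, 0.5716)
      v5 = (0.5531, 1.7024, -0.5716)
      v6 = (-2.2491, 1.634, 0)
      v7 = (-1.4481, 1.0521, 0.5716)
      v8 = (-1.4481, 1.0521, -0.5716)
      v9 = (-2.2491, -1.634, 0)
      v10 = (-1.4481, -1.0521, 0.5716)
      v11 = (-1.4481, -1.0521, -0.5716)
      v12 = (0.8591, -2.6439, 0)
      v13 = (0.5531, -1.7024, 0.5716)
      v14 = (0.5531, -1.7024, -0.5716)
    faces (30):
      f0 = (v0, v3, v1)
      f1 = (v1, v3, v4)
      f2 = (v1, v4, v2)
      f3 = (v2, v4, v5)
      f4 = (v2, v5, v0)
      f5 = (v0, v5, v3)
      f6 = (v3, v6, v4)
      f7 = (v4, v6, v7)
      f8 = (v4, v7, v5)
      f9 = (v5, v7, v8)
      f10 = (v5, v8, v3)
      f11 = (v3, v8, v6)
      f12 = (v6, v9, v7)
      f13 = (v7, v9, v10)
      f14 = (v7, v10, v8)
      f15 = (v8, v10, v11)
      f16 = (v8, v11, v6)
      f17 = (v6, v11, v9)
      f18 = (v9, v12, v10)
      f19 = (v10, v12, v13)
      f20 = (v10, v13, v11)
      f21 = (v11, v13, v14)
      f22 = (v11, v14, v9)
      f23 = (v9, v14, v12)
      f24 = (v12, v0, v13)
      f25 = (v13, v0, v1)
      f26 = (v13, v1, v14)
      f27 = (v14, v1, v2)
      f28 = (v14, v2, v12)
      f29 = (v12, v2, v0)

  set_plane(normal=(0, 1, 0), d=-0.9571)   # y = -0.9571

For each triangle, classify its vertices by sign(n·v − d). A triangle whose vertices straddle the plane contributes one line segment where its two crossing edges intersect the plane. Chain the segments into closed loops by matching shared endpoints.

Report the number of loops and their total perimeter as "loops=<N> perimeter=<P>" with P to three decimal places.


loops=2 perimeter=6.541

Straddling triangles (12 of 30):
  (v6,v9,v7) [+-+] → (-2.2491, -0.9571, 0)–(-2.04725, -0.9571, 0.144044)  len=0.2480
  (v7,v9,v10) [+--] → (-2.04725, -0.9571, 0.144044)–(-1.4481, -0.9571, 0.5716)  len=0.7361
  (v7,v10,v8) [+-+] → (-1.4481, -0.9571, 0.5716)–(-1.4481, -0.9571, 0.519987)  len=0.0516
  (v8,v10,v11) [+--] → (-1.4481, -0.9571, 0.519987)–(-1.4481, -0.9571, -0.5716)  len=1.0916
  (v8,v11,v6) [+-+] → (-1.4481, -0.9571, -0.5716)–(-1.47643, -0.9571, -0.551384)  len=0.0348
  (v6,v11,v9) [+--] → (-1.47643, -0.9571, -0.551384)–(-2.2491, -0.9571, 0)  len=0.9492
  (v12,v0,v13) [-+-] → (2.08463, -0.9571, 0)–(1.52802, -0.9571, 0.321357)  len=0.6427
  (v13,v0,v1) [-++] → (1.52802, -0.9571, 0.321357)–(1.09461, -0.9571, 0.5716)  len=0.5005
  (v13,v1,v14) [-+-] → (1.09461, -0.9571, 0.5716)–(1.09461, -0.9571, -0.0711142)  len=0.6427
  (v14,v1,v2) [-++] → (1.09461, -0.9571, -0.0711142)–(1.09461, -0.9571, -0.5716)  len=0.5005
  (v14,v2,v12) [-+-] → (1.09461, -0.9571, -0.5716)–(1.45301, -0.9571, -0.364679)  len=0.4138
  (v12,v2,v0) [-++] → (1.45301, -0.9571, -0.364679)–(2.08463, -0.9571, 0)  len=0.7293

Chained into 2 loop(s):
  loop 1: 6 segments, perimeter = 3.1113
  loop 2: 6 segments, perimeter = 3.4296
Total perimeter = 6.541


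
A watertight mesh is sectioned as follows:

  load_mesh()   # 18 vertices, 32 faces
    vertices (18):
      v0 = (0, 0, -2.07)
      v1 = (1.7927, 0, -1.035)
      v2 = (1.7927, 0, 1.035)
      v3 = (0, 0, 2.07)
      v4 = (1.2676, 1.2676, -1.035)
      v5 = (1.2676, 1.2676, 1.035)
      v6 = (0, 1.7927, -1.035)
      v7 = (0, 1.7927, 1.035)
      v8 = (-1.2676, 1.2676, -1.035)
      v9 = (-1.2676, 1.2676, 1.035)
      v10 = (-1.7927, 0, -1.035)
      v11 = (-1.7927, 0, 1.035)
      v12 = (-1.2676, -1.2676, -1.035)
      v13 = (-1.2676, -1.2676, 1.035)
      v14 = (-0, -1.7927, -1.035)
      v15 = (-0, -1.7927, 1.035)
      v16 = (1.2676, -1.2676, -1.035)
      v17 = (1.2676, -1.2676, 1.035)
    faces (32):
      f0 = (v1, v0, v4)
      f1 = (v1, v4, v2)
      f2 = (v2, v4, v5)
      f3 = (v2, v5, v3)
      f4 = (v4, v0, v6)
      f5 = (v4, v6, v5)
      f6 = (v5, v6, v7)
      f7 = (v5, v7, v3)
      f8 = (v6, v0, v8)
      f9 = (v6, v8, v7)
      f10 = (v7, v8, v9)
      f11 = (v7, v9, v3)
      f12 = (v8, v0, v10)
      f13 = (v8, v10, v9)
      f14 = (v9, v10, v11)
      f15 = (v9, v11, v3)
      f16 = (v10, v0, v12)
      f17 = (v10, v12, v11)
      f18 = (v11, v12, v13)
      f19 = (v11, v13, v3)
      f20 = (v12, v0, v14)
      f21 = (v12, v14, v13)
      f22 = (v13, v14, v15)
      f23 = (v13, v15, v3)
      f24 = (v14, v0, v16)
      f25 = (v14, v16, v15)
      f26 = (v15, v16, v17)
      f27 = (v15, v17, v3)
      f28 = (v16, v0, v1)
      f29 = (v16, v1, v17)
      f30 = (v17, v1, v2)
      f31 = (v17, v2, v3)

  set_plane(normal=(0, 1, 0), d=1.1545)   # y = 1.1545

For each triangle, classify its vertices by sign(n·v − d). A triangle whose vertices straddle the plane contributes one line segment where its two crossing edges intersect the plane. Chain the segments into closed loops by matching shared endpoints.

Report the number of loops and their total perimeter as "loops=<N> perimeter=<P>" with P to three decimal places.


loops=1 perimeter=9.627

Straddling triangles (12 of 32):
  (v1,v0,v4) [--+] → (1.1545, 1.1545, -1.12735)–(1.31445, 1.1545, -1.035)  len=0.1847
  (v1,v4,v2) [-+-] → (1.31445, 1.1545, -1.035)–(1.31445, 1.1545, -0.850307)  len=0.1847
  (v2,v4,v5) [-++] → (1.31445, 1.1545, -0.850307)–(1.31445, 1.1545, 1.035)  len=1.8853
  (v2,v5,v3) [-+-] → (1.31445, 1.1545, 1.035)–(1.1545, 1.1545, 1.12735)  len=0.1847
  (v4,v0,v6) [+-+] → (1.1545, 1.1545, -1.12735)–(0, 1.1545, -1.40346)  len=1.1871
  (v5,v7,v3) [++-] → (0, 1.1545, 1.40346)–(1.1545, 1.1545, 1.12735)  len=1.1871
  (v6,v0,v8) [+-+] → (0, 1.1545, -1.40346)–(-1.1545, 1.1545, -1.12735)  len=1.1871
  (v7,v9,v3) [++-] → (-1.1545, 1.1545, 1.12735)–(0, 1.1545, 1.40346)  len=1.1871
  (v8,v0,v10) [+--] → (-1.1545, 1.1545, -1.12735)–(-1.31445, 1.1545, -1.035)  len=0.1847
  (v8,v10,v9) [+-+] → (-1.31445, 1.1545, -1.035)–(-1.31445, 1.1545, 0.850307)  len=1.8853
  (v9,v10,v11) [+--] → (-1.31445, 1.1545, 0.850307)–(-1.31445, 1.1545, 1.035)  len=0.1847
  (v9,v11,v3) [+--] → (-1.31445, 1.1545, 1.035)–(-1.1545, 1.1545, 1.12735)  len=0.1847

Chained into 1 loop(s):
  loop 1: 12 segments, perimeter = 9.6270
Total perimeter = 9.627


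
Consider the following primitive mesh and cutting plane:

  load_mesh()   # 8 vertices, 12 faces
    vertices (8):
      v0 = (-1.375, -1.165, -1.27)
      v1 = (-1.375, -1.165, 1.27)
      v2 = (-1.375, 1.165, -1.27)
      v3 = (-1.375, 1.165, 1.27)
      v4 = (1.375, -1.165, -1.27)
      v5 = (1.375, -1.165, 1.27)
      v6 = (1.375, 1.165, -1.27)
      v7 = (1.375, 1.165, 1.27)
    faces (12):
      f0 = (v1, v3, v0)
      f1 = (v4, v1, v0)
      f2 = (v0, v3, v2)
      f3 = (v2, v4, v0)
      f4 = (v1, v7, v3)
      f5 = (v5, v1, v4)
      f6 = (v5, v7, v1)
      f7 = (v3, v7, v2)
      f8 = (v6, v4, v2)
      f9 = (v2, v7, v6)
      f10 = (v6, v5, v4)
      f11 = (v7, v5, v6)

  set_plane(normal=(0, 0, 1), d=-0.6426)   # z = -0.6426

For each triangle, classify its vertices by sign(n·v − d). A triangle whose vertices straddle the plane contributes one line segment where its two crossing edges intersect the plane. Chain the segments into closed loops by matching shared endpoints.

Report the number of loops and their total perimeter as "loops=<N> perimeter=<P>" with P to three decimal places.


loops=1 perimeter=10.160

Straddling triangles (8 of 12):
  (v1,v3,v0) [++-] → (-1.375, -0.589472, -0.6426)–(-1.375, -1.165, -0.6426)  len=0.5755
  (v4,v1,v0) [-+-] → (0.695728, -1.165, -0.6426)–(-1.375, -1.165, -0.6426)  len=2.0707
  (v0,v3,v2) [-+-] → (-1.375, -0.589472, -0.6426)–(-1.375, 1.165, -0.6426)  len=1.7545
  (v5,v1,v4) [++-] → (0.695728, -1.165, -0.6426)–(1.375, -1.165, -0.6426)  len=0.6793
  (v3,v7,v2) [++-] → (-0.695728, 1.165, -0.6426)–(-1.375, 1.165, -0.6426)  len=0.6793
  (v2,v7,v6) [-+-] → (-0.695728, 1.165, -0.6426)–(1.375, 1.165, -0.6426)  len=2.0707
  (v6,v5,v4) [-+-] → (1.375, 0.589472, -0.6426)–(1.375, -1.165, -0.6426)  len=1.7545
  (v7,v5,v6) [++-] → (1.375, 0.589472, -0.6426)–(1.375, 1.165, -0.6426)  len=0.5755

Chained into 1 loop(s):
  loop 1: 8 segments, perimeter = 10.1600
Total perimeter = 10.160


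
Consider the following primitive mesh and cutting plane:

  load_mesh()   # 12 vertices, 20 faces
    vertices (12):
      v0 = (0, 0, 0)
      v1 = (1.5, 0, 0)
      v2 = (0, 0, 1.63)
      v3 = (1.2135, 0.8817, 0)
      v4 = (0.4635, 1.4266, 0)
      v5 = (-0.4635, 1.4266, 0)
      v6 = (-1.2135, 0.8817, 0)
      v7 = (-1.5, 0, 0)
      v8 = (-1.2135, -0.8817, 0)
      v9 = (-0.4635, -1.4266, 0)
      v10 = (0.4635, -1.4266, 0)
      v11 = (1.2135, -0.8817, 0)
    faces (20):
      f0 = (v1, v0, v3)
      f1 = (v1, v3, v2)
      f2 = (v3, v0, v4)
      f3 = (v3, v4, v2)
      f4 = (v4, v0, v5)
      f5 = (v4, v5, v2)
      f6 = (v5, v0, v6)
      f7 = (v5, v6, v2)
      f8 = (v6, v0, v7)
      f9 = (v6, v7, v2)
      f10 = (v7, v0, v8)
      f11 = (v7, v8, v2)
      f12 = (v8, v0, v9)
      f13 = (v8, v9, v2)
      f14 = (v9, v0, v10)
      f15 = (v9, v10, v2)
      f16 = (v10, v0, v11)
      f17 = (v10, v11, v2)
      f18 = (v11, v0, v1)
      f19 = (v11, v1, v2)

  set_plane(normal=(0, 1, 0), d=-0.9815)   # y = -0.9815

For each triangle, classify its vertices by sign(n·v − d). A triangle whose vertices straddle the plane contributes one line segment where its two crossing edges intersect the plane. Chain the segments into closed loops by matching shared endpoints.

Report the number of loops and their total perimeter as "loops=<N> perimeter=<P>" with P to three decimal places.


loops=1 perimeter=4.614

Straddling triangles (6 of 20):
  (v8,v0,v9) [++-] → (-0.318888, -0.9815, 0)–(-1.07614, -0.9815, 0)  len=0.7572
  (v8,v9,v2) [+-+] → (-1.07614, -0.9815, 0)–(-0.318888, -0.9815, 0.508561)  len=0.9122
  (v9,v0,v10) [-+-] → (-0.318888, -0.9815, 0)–(0.318888, -0.9815, 0)  len=0.6378
  (v9,v10,v2) [--+] → (0.318888, -0.9815, 0.508561)–(-0.318888, -0.9815, 0.508561)  len=0.6378
  (v10,v0,v11) [-++] → (0.318888, -0.9815, 0)–(1.07614, -0.9815, 0)  len=0.7572
  (v10,v11,v2) [-++] → (1.07614, -0.9815, 0)–(0.318888, -0.9815, 0.508561)  len=0.9122

Chained into 1 loop(s):
  loop 1: 6 segments, perimeter = 4.6144
Total perimeter = 4.614


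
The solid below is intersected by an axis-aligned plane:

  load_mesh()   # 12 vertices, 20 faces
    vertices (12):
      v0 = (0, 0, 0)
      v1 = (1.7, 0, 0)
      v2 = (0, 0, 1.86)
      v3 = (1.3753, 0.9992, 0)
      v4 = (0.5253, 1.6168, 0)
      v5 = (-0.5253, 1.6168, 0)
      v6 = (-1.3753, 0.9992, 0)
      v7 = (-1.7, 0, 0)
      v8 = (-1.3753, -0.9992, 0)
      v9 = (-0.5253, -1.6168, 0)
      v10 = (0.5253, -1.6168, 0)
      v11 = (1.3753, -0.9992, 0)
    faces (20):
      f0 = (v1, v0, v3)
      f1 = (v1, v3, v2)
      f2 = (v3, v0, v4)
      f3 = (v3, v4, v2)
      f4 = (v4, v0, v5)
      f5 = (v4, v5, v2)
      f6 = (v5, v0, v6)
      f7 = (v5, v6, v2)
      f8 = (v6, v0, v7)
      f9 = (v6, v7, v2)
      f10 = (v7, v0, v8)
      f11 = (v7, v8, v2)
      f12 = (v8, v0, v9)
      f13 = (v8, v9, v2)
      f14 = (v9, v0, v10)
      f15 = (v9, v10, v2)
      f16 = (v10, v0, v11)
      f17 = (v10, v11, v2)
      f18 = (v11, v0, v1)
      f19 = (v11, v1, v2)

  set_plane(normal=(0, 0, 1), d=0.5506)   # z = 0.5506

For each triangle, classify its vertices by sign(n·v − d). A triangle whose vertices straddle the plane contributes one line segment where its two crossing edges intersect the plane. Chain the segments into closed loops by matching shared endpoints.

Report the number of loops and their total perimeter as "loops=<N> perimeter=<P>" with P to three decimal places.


Straddling triangles (10 of 20):
  (v1,v3,v2) [--+] → (0.968182, 0.703415, 0.5506)–(1.19676, 0, 0.5506)  len=0.7396
  (v3,v4,v2) [--+] → (0.3698, 1.13819, 0.5506)–(0.968182, 0.703415, 0.5506)  len=0.7397
  (v4,v5,v2) [--+] → (-0.3698, 1.13819, 0.5506)–(0.3698, 1.13819, 0.5506)  len=0.7396
  (v5,v6,v2) [--+] → (-0.968182, 0.703415, 0.5506)–(-0.3698, 1.13819, 0.5506)  len=0.7397
  (v6,v7,v2) [--+] → (-1.19676, 0, 0.5506)–(-0.968182, 0.703415, 0.5506)  len=0.7396
  (v7,v8,v2) [--+] → (-0.968182, -0.703415, 0.5506)–(-1.19676, 0, 0.5506)  len=0.7396
  (v8,v9,v2) [--+] → (-0.3698, -1.13819, 0.5506)–(-0.968182, -0.703415, 0.5506)  len=0.7397
  (v9,v10,v2) [--+] → (0.3698, -1.13819, 0.5506)–(-0.3698, -1.13819, 0.5506)  len=0.7396
  (v10,v11,v2) [--+] → (0.968182, -0.703415, 0.5506)–(0.3698, -1.13819, 0.5506)  len=0.7397
  (v11,v1,v2) [--+] → (1.19676, 0, 0.5506)–(0.968182, -0.703415, 0.5506)  len=0.7396

Chained into 1 loop(s):
  loop 1: 10 segments, perimeter = 7.3963
Total perimeter = 7.396

loops=1 perimeter=7.396
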